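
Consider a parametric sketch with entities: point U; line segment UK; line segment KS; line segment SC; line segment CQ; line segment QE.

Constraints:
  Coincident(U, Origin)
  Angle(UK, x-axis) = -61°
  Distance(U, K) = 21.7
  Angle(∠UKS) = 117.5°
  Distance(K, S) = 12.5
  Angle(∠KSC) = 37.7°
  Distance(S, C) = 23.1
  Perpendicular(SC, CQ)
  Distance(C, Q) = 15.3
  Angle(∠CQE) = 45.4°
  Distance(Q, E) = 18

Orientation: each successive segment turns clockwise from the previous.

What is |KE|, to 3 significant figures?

5.00

The perpendicularity gives CQ at right angles to SC, so CQ runs at 4.20°; with |CQ| = 15.3, Q = (17.2, -5.24). ∠CQE = 45.4° gives QE at -130° from the x-axis; with |QE| = 18.0, E = (5.52, -19.0). Then |KE| = |E − K| = 5.00.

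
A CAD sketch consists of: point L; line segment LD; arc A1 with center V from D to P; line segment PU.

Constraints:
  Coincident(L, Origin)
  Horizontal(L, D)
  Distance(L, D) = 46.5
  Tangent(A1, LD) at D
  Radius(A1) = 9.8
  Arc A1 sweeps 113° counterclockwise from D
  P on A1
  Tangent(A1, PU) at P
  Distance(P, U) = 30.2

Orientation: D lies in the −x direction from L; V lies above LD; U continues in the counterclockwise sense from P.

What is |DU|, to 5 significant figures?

41.522

L is at the origin; LD is horizontal with |LD| = 46.5 and D on the −x side, so D = (-46.500, 0.0000). Tangency of A1 to LD means the radius VD is perpendicular to LD, so V = D + (0, 9.8) = (-46.500, 9.8000). On A1, D sits at bearing -90° from V; a 113° counterclockwise sweep puts P at bearing 23°, so P = V + 9.8·(cos 23°, sin 23°) = (-37.479, 13.629). A1 meets PU tangentially, so VP is at right angles to PU, so PU runs along (−sin 23°, cos 23°); with |PU| = 30.2, U = (-49.279, 41.428). Then |DU| = |U − D| = 41.522.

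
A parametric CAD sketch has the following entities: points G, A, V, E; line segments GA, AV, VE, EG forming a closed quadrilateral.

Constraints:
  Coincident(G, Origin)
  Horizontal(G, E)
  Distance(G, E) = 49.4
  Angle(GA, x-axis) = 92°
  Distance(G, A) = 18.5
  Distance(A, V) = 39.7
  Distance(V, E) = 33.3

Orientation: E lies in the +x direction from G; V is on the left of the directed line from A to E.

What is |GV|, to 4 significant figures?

48.27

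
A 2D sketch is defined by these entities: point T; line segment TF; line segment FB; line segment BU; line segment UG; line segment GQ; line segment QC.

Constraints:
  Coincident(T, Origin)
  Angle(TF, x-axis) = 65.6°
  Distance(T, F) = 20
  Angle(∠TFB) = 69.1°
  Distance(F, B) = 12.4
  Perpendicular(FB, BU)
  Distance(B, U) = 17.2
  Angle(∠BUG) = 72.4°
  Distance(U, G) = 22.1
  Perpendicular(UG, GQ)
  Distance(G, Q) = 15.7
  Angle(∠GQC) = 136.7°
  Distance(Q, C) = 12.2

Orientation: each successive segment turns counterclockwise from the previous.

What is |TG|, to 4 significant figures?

17.79

T is at the origin; TF runs at 65.6° with length 20.0, so F = (8.262, 18.21). ∠TFB = 69.1° gives FB at 176.5° from the x-axis; with |FB| = 12.4, B = (-4.115, 18.97). FB ⟂ BU, so BU runs at -93.50°; with |BU| = 17.2, U = (-5.165, 1.803). ∠BUG = 72.4° gives UG at 14.10° from the x-axis; with |UG| = 22.1, G = (16.27, 7.187). Then |TG| = |G − T| = 17.79.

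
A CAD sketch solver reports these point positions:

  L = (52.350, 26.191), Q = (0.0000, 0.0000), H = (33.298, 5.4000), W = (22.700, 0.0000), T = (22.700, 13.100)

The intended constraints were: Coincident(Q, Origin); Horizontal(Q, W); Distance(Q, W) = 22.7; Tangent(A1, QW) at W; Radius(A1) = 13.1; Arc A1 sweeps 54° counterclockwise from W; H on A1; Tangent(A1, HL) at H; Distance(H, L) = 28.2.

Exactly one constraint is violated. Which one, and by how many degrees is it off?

Tangent(A1, HL) at H — off by 6.50°.

Q = (0.00, 0.00) ✓; Q.y = 0.00, W.y = 0.00 ✓; |QW| = 22.70 ✓; ∠(TW, WQ) = 90.00° ✓; |TW| = 13.10 ✓; bearing(T→H) − bearing(T→W) = 54.00° ✓; |TH| = 13.10 ✓; ∠(TH, HL) = 96.50° ✗; |HL| = 28.20 ✓.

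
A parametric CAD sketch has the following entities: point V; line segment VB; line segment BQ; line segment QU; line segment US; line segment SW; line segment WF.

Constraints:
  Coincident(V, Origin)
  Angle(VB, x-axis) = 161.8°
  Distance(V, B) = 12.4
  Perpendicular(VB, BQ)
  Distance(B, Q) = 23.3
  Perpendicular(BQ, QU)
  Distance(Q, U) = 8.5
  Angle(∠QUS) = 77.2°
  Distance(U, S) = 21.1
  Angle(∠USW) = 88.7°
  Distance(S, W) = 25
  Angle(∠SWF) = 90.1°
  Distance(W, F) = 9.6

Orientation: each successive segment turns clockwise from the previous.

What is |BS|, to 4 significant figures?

4.696

The perpendicularity gives QU at right angles to BQ, so QU runs at -18.20°; with |QU| = 8.5, U = (3.573, 23.35). ∠QUS = 77.2° gives US at -121.0° from the x-axis; with |US| = 21.1, S = (-7.295, 5.266). Then |BS| = |S − B| = 4.696.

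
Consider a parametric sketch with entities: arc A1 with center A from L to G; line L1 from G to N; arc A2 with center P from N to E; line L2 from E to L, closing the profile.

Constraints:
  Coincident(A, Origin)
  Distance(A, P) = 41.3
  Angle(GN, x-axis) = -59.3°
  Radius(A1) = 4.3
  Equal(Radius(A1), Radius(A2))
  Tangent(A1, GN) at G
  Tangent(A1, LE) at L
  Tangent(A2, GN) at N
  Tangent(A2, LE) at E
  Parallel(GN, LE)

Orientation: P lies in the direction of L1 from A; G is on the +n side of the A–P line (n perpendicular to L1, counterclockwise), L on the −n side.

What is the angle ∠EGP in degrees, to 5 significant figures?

5.8187°

The slot axis is L1's direction at -59.3°, so u = (cos -59.3°, sin -59.3°) = (0.51054, -0.85985) and n = (−sin -59.3°, cos -59.3°) = (0.85985, 0.51054). A is at the origin and P lies 41.3 along u from A, so P = 41.3·u = (21.085, -35.512). Tangency of A1 to both parallel lines with radius 4.3 puts G and L at A ± 4.3·n: G = (3.6974, 2.1953), L = (-3.6974, -2.1953). Equal radii place N and E the same way about P: N = P + 4.3·n = (24.783, -33.317), E = P − 4.3·n = (17.388, -37.707). Then cos ∠EGP = GE·GP / (|GE||GP|), giving 5.8187°.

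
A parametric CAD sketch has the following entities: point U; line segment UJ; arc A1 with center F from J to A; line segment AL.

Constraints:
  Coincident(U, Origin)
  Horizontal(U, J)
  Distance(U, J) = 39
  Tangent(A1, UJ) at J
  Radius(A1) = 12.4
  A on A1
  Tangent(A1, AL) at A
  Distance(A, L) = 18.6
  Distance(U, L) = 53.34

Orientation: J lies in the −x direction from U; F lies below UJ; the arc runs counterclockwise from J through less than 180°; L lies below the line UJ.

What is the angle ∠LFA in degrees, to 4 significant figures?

56.31°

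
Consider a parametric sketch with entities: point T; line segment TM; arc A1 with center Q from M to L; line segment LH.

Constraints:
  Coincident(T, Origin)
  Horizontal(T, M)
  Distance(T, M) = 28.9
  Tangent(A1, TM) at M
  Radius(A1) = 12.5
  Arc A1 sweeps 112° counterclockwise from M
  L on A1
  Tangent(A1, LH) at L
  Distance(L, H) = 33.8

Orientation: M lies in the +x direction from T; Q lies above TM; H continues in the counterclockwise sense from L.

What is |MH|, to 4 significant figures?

48.53

T is at the origin; T and M share the same y with |TM| = 28.9 and M on the +x side, so M = (28.90, 0.000). The tangent condition forces QM to be normal to TM, so Q = M + (0, 12.5) = (28.90, 12.50). On A1, M sits at bearing -90° from Q; a 112° counterclockwise sweep puts L at bearing 22°, so L = Q + 12.5·(cos 22°, sin 22°) = (40.49, 17.18). Tangency of A1 to LH means the radius QL is perpendicular to LH, so LH runs along (−sin 22°, cos 22°); with |LH| = 33.8, H = (27.83, 48.52). Then |MH| = |H − M| = 48.53.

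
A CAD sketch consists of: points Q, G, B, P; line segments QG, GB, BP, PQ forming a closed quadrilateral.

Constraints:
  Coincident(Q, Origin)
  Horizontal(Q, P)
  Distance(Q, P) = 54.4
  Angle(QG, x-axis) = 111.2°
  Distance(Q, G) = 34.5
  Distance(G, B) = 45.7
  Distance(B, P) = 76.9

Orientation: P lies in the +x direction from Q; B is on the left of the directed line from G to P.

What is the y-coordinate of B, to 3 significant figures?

67.2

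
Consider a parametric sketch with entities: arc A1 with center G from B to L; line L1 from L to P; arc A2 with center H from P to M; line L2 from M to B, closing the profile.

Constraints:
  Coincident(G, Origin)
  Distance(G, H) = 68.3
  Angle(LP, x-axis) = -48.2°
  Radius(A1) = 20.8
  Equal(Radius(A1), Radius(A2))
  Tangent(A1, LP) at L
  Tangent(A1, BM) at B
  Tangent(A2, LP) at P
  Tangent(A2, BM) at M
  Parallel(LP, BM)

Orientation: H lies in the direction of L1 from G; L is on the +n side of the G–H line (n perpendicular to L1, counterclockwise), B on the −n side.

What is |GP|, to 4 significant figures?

71.40

The slot axis is L1's direction at -48.2°, so u = (cos -48.2°, sin -48.2°) = (0.6665, -0.7455) and n = (−sin -48.2°, cos -48.2°) = (0.7455, 0.6665). G is at the origin and H lies 68.3 along u from G, so H = 68.3·u = (45.52, -50.92). Tangency of A1 to both parallel lines with radius 20.8 puts L and B at G ± 20.8·n: L = (15.51, 13.86), B = (-15.51, -13.86). Equal radii place P and M the same way about H: P = H + 20.8·n = (61.03, -37.05), M = H − 20.8·n = (30.02, -64.78). Then |GP| = |P − G| = 71.40.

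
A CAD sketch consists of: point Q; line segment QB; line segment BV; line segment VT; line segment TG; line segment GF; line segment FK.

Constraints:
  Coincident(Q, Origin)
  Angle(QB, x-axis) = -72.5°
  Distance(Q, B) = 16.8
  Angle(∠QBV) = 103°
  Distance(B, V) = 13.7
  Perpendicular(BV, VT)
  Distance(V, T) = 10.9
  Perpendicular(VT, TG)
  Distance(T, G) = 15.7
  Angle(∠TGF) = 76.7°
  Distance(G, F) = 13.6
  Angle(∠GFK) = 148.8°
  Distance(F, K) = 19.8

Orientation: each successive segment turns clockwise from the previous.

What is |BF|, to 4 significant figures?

2.594

Q is at the origin; QB runs at -72.5° with length 16.8, so B = (5.052, -16.02). ∠QBV = 103.0° gives BV at -149.5° from the x-axis; with |BV| = 13.7, V = (-6.752, -22.98). BV is perpendicular to VT, so VT runs at 120.5°; with |VT| = 10.9, T = (-12.28, -13.58). The perpendicularity gives TG at right angles to VT, so TG runs at 30.50°; with |TG| = 15.7, G = (1.243, -5.616). ∠TGF = 76.7° gives GF at -72.80° from the x-axis; with |GF| = 13.6, F = (5.265, -18.61). Then |BF| = |F − B| = 2.594.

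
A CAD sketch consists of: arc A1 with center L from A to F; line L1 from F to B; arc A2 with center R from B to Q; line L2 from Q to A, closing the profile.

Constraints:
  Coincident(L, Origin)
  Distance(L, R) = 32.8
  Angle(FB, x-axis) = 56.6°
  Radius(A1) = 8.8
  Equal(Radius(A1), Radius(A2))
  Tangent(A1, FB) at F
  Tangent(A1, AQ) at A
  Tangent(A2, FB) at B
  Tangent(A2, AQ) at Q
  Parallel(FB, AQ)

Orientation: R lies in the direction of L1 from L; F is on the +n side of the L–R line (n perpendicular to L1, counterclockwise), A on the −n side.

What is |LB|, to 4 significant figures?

33.96

The slot axis is L1's direction at 56.6°, so u = (cos 56.6°, sin 56.6°) = (0.5505, 0.8348) and n = (−sin 56.6°, cos 56.6°) = (-0.8348, 0.5505). L is at the origin and R lies 32.8 along u from L, so R = 32.8·u = (18.06, 27.38). Tangency of A1 to both parallel lines with radius 8.8 puts F and A at L ± 8.8·n: F = (-7.347, 4.844), A = (7.347, -4.844). Equal radii place B and Q the same way about R: B = R + 8.8·n = (10.71, 32.23), Q = R − 8.8·n = (25.40, 22.54). Then |LB| = |B − L| = 33.96.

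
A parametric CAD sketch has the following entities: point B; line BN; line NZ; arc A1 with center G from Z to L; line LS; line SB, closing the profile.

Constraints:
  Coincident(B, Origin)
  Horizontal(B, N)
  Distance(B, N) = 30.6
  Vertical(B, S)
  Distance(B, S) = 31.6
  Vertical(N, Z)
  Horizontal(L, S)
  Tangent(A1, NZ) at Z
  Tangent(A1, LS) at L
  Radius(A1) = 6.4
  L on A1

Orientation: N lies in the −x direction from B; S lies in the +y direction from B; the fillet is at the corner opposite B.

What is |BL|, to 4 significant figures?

39.80

The virtual corner opposite B is at (-30.60, 31.60). A1 meets NZ tangentially, so GZ is at right angles to NZ and tangency of A1 to LS means the radius GL is perpendicular to LS, with radius 6.4, so the center G sits 6.4 in from both sides at G = (-24.20, 25.20). That places the tangent points at Z = (-30.60, 25.20) on NZ and L = (-24.20, 31.60) on LS. Then |BL| = |L − B| = 39.80.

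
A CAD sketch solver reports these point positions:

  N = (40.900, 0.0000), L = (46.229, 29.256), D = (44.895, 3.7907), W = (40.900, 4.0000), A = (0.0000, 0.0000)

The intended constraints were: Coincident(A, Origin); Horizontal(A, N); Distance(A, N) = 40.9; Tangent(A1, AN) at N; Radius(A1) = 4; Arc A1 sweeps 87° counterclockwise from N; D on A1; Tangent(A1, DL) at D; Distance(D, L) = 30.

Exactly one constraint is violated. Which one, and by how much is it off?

Distance(D, L) = 30 — off by 4.50.

A = (0.00, 0.00) ✓; A.y = 0.00, N.y = 0.00 ✓; |AN| = 40.90 ✓; ∠(WN, NA) = 90.00° ✓; |WN| = 4.000 ✓; bearing(W→D) − bearing(W→N) = 87.00° ✓; |WD| = 4.000 ✓; ∠(WD, DL) = 90.00° ✓; |DL| = 25.50 ✗.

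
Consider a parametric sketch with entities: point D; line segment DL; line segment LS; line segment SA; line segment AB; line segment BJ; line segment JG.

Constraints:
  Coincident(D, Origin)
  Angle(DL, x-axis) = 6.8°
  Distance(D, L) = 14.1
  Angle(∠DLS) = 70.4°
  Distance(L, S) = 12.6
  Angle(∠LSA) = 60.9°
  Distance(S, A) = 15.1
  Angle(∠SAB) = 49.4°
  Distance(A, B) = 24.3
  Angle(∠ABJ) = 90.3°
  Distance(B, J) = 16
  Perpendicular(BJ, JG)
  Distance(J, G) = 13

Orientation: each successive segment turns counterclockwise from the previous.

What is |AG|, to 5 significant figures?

19.692

D is at the origin; DL runs at 6.8° with length 14.1, so L = (14.001, 1.6695). ∠DLS = 70.4° gives LS at 116.40° from the x-axis; with |LS| = 12.6, S = (8.3984, 12.955). ∠LSA = 60.9° gives SA at -124.50° from the x-axis; with |SA| = 15.1, A = (-0.15432, 0.51116). ∠SAB = 49.4° gives AB at 6.1000° from the x-axis; with |AB| = 24.3, B = (24.008, 3.0934). ∠ABJ = 90.3° gives BJ at 95.800° from the x-axis; with |BJ| = 16.0, J = (22.391, 19.011). The perpendicularity gives JG at right angles to BJ, so JG runs at -174.20°; with |JG| = 13.0, G = (9.4577, 17.698). Then |AG| = |G − A| = 19.692.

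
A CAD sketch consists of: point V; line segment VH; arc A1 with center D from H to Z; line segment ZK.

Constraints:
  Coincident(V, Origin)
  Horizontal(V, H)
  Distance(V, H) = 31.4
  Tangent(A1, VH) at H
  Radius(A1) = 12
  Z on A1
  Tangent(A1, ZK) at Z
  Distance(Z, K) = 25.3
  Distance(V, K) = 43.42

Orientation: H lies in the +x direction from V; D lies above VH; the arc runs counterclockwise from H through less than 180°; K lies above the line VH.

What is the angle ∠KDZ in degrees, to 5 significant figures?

64.625°

Checks: |DZ| = 12.00 ✓; ∠(DZ, ZK) = 90.00° ✓; |ZK| = 25.30 ✓; |VK| = 43.42 ✓.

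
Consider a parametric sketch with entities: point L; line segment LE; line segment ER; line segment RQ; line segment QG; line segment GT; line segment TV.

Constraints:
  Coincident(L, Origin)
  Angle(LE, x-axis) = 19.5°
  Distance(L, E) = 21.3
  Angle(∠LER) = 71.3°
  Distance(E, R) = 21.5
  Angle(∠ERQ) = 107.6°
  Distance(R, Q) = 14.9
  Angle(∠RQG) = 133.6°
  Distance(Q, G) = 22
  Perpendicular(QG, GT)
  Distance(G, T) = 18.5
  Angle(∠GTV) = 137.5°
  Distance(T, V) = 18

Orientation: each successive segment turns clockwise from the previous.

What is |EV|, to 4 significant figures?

9.989

L is at the origin; LE runs at 19.5° with length 21.3, so E = (20.08, 7.110). ∠LER = 71.3° gives ER at -89.20° from the x-axis; with |ER| = 21.5, R = (20.38, -14.39). ∠ERQ = 107.6° gives RQ at -161.6° from the x-axis; with |RQ| = 14.9, Q = (6.240, -19.09). ∠RQG = 133.6° gives QG at 152.0° from the x-axis; with |QG| = 22.0, G = (-13.18, -8.763). The perpendicularity gives GT at right angles to QG, so GT runs at 62.00°; with |GT| = 18.5, T = (-4.499, 7.572). ∠GTV = 137.5° gives TV at 19.50° from the x-axis; with |TV| = 18.0, V = (12.47, 13.58). Then |EV| = |V − E| = 9.989.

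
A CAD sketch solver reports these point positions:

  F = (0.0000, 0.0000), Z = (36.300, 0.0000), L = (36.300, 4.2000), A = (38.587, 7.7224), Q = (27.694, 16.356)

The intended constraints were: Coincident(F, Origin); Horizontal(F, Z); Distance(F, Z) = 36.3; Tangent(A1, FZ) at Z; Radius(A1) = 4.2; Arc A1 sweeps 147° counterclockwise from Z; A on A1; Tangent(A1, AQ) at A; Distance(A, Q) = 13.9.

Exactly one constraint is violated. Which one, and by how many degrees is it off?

Tangent(A1, AQ) at A — off by 5.41°.

F = (0.00, 0.00) ✓; F.y = 0.00, Z.y = 0.00 ✓; |FZ| = 36.30 ✓; ∠(LZ, ZF) = 90.00° ✓; |LZ| = 4.200 ✓; bearing(L→A) − bearing(L→Z) = 147.0° ✓; |LA| = 4.200 ✓; ∠(LA, AQ) = 95.41° ✗; |AQ| = 13.90 ✓.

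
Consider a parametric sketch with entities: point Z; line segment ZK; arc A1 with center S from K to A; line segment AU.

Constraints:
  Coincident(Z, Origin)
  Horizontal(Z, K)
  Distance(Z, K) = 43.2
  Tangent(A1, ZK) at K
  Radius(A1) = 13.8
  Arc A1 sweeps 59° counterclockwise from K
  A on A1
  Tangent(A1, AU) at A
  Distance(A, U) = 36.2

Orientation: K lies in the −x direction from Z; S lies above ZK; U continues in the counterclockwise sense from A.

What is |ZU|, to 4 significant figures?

39.81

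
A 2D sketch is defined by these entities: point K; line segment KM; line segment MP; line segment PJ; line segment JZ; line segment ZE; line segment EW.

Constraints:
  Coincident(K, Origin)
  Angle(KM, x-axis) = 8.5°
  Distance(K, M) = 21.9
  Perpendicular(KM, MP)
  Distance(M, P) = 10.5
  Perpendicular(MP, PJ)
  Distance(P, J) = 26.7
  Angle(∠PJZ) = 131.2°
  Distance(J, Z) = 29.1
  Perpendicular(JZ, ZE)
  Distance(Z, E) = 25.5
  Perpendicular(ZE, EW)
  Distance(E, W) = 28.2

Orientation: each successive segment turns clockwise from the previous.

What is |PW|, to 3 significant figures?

19.3

JZ is perpendicular to ZE, so ZE runs at 49.7°; with |ZE| = 25.5, E = (-8.90, 27.2). ZE is perpendicular to EW, so EW runs at -40.3°; with |EW| = 28.2, W = (12.6, 8.94). Then |PW| = |W − P| = 19.3.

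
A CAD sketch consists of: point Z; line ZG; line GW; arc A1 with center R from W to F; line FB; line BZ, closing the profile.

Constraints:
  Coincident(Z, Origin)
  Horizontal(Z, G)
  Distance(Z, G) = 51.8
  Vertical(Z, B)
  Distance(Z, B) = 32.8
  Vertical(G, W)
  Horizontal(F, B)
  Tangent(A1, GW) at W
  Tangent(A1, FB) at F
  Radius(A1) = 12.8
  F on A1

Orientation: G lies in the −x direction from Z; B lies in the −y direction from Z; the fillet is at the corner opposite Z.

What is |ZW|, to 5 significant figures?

55.527

Z is at the origin; Z and G share the same y with |ZG| = 51.8 and G on the −x side, so G = (-51.800, 0.0000). ZB is vertical with |ZB| = 32.8 and B on the −y side, so B = (0.0000, -32.800). The virtual corner opposite Z is at (-51.800, -32.800). The tangent condition forces RW to be normal to GW and A1 meets FB tangentially, so RF is at right angles to FB, with radius 12.8, so the center R sits 12.8 in from both sides at R = (-39.000, -20.000). That places the tangent points at W = (-51.800, -20.000) on GW and F = (-39.000, -32.800) on FB. Then |ZW| = |W − Z| = 55.527.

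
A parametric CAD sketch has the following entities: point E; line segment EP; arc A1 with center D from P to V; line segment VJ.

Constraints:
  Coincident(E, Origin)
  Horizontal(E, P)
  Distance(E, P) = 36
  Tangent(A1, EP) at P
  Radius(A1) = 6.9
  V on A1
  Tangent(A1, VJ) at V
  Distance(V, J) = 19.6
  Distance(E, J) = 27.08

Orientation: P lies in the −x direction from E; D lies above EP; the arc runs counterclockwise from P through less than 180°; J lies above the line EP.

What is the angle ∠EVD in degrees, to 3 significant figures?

151°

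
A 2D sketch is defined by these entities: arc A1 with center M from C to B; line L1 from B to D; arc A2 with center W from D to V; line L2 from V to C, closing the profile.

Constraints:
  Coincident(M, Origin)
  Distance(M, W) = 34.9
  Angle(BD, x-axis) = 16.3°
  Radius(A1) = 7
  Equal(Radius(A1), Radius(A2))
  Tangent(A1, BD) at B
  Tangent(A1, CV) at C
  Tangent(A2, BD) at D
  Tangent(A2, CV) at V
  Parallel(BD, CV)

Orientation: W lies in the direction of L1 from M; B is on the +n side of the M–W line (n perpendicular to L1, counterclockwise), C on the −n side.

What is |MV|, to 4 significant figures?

35.60

The slot axis is L1's direction at 16.3°, so u = (cos 16.3°, sin 16.3°) = (0.9598, 0.2807) and n = (−sin 16.3°, cos 16.3°) = (-0.2807, 0.9598). M is at the origin and W lies 34.9 along u from M, so W = 34.9·u = (33.50, 9.795). Tangency of A1 to both parallel lines with radius 7.0 puts B and C at M ± 7.0·n: B = (-1.965, 6.719), C = (1.965, -6.719). Equal radii place D and V the same way about W: D = W + 7.0·n = (31.53, 16.51), V = W − 7.0·n = (35.46, 3.077). Then |MV| = |V − M| = 35.60.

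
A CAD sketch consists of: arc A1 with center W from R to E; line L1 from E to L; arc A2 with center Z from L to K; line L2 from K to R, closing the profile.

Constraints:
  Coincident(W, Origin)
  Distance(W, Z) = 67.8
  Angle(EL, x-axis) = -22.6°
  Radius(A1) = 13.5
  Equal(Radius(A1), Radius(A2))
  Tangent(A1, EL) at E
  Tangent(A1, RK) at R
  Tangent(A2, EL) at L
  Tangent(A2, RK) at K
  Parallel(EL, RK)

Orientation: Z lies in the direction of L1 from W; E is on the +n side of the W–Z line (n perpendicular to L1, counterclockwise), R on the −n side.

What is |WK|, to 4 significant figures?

69.13

The slot axis is L1's direction at -22.6°, so u = (cos -22.6°, sin -22.6°) = (0.9232, -0.3843) and n = (−sin -22.6°, cos -22.6°) = (0.3843, 0.9232). W is at the origin and Z lies 67.8 along u from W, so Z = 67.8·u = (62.59, -26.06). Tangency of A1 to both parallel lines with radius 13.5 puts E and R at W ± 13.5·n: E = (5.188, 12.46), R = (-5.188, -12.46). Equal radii place L and K the same way about Z: L = Z + 13.5·n = (67.78, -13.59), K = Z − 13.5·n = (57.41, -38.52). Then |WK| = |K − W| = 69.13.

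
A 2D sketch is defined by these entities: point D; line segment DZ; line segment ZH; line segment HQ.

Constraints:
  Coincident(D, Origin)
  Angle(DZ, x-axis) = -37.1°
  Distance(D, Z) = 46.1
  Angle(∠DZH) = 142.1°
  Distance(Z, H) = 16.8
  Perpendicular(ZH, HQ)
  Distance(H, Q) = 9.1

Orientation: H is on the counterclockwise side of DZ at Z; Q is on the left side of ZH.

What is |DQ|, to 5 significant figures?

56.543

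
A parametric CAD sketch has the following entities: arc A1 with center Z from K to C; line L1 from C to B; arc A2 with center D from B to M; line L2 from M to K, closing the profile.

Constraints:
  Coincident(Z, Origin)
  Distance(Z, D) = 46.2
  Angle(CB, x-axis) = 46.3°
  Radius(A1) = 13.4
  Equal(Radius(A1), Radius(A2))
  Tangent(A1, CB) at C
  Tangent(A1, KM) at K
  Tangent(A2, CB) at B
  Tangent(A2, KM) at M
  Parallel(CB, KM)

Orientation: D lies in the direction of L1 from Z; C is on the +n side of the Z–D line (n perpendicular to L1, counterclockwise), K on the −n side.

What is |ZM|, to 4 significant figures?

48.10

Tangency of A1 to both parallel lines with radius 13.4 puts C and K at Z ± 13.4·n: C = (-9.688, 9.258), K = (9.688, -9.258). Equal radii place B and M the same way about D: B = D + 13.4·n = (22.23, 42.66), M = D − 13.4·n = (41.61, 24.14). Then |ZM| = |M − Z| = 48.10.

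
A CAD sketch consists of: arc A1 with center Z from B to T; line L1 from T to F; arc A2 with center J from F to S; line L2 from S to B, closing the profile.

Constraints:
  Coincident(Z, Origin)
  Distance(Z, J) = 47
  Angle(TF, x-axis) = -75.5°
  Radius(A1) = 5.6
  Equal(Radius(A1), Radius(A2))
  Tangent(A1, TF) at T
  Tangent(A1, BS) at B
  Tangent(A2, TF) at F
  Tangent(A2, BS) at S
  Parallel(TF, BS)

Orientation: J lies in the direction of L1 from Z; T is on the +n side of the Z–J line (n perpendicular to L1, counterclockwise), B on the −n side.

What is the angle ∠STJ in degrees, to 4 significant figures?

6.609°

The slot axis is L1's direction at -75.5°, so u = (cos -75.5°, sin -75.5°) = (0.2504, -0.9681) and n = (−sin -75.5°, cos -75.5°) = (0.9681, 0.2504). Z is at the origin and J lies 47.0 along u from Z, so J = 47.0·u = (11.77, -45.50). Tangency of A1 to both parallel lines with radius 5.6 puts T and B at Z ± 5.6·n: T = (5.422, 1.402), B = (-5.422, -1.402). Equal radii place F and S the same way about J: F = J + 5.6·n = (17.19, -44.10), S = J − 5.6·n = (6.346, -46.91). Then cos ∠STJ = TS·TJ / (|TS||TJ|), giving 6.609°.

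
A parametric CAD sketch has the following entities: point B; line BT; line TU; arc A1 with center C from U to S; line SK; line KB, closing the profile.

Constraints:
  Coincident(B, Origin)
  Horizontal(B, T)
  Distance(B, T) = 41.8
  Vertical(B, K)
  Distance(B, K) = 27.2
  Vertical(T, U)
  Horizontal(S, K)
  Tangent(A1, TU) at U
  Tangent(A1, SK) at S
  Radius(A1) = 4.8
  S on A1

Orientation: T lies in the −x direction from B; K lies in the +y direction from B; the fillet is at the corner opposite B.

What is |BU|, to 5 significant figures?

47.424

B is at the origin; BT is horizontal with |BT| = 41.8 and T on the −x side, so T = (-41.800, 0.0000). B and K share the same x with |BK| = 27.2 and K on the +y side, so K = (0.0000, 27.200). The virtual corner opposite B is at (-41.800, 27.200). Since A1 is tangent to TU there, CU ⟂ TU and A1 meets SK tangentially, so CS is at right angles to SK, with radius 4.8, so the center C sits 4.8 in from both sides at C = (-37.000, 22.400). That places the tangent points at U = (-41.800, 22.400) on TU and S = (-37.000, 27.200) on SK. Then |BU| = |U − B| = 47.424.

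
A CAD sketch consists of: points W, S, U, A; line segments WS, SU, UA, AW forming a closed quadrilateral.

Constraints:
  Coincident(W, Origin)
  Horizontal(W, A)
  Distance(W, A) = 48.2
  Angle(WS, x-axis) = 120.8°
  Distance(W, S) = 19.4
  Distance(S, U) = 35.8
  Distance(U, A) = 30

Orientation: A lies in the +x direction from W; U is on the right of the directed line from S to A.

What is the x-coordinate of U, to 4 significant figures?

18.61

W is at the origin; W and A share the same y with |WA| = 48.2 and A in +x, so A = (48.2, 0). WS runs at 120.8° with |WS| = 19.4, so S = (-9.934, 16.66). U is determined by |SU| = 35.8 and |UA| = 30.0 together: it lies at the intersection of circle(S, 35.8) and circle(A, 30.0). With |SA| = 60.47, the foot of the radical line on SA is 33.39 from S and the perpendicular offset is √(35.8² − 33.39²) = 12.91. Taking the right-of-SA solution: U = (18.61, -4.944).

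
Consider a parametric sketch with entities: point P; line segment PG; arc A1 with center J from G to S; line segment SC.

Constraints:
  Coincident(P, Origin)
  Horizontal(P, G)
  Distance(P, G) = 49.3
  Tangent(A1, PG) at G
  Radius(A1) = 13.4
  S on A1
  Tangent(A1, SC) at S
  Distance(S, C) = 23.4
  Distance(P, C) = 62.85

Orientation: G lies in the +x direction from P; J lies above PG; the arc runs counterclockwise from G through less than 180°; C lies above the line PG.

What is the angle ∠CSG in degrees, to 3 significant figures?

119°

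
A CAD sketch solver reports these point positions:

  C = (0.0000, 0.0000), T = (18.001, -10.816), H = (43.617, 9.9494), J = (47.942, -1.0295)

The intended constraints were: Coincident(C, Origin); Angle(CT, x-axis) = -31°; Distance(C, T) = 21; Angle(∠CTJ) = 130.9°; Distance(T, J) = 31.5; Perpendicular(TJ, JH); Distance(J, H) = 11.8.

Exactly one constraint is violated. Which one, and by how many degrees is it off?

Perpendicular(TJ, JH) — off by 3.40°.

C = (0.00, 0.00) ✓; CT at -31.00° ✓; |CT| = 21.00 ✓; ∠CTJ = 130.9° ✓; |TJ| = 31.50 ✓; ∠(TJ, JH) = 93.40° ✗; |JH| = 11.80 ✓.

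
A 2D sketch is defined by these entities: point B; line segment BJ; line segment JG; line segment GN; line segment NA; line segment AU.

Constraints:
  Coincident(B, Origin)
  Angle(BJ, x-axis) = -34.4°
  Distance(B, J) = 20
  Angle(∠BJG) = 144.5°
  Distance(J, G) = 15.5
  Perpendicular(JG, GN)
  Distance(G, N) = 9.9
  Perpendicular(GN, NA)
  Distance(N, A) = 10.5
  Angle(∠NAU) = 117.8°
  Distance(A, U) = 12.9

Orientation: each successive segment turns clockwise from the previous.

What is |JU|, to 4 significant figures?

1.821

B is at the origin; BJ runs at -34.4° with length 20.0, so J = (16.50, -11.30). ∠BJG = 144.5° gives JG at -69.90° from the x-axis; with |JG| = 15.5, G = (21.83, -25.86). JG is perpendicular to GN, so GN runs at -159.9°; with |GN| = 9.9, N = (12.53, -29.26). The perpendicularity gives NA at right angles to GN, so NA runs at 110.1°; with |NA| = 10.5, A = (8.924, -19.40). ∠NAU = 117.8° gives AU at 47.90° from the x-axis; with |AU| = 12.9, U = (17.57, -9.826). Then |JU| = |U − J| = 1.821.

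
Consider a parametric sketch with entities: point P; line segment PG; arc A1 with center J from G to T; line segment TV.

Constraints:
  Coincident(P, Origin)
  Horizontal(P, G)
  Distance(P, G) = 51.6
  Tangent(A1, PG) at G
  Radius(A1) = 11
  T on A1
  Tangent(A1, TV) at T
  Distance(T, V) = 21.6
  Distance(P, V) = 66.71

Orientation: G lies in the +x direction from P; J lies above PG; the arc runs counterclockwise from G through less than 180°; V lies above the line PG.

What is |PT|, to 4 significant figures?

63.75

Checks: ∠(JG, GP) = 90.00° ✓; |JT| = 11.00 ✓; ∠(JT, TV) = 90.00° ✓; |TV| = 21.60 ✓; |PV| = 66.71 ✓.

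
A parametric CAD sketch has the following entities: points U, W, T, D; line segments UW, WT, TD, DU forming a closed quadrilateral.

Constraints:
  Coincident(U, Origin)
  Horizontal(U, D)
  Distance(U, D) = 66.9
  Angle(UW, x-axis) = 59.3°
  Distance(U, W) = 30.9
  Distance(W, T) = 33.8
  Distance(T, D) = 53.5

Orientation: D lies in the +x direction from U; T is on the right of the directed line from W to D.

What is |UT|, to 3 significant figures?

15.6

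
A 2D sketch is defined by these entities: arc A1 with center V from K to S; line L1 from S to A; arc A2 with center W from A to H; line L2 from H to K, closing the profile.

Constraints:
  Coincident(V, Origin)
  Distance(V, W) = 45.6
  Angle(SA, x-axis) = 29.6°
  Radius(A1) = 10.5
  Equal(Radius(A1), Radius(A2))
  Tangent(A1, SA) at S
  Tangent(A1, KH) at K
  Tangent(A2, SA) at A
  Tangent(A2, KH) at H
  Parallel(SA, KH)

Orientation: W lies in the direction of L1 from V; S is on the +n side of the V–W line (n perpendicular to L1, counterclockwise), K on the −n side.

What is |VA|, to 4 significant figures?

46.79

Tangency of A1 to both parallel lines with radius 10.5 puts S and K at V ± 10.5·n: S = (-5.186, 9.130), K = (5.186, -9.130). Equal radii place A and H the same way about W: A = W + 10.5·n = (34.46, 31.65), H = W − 10.5·n = (44.84, 13.39). Then |VA| = |A − V| = 46.79.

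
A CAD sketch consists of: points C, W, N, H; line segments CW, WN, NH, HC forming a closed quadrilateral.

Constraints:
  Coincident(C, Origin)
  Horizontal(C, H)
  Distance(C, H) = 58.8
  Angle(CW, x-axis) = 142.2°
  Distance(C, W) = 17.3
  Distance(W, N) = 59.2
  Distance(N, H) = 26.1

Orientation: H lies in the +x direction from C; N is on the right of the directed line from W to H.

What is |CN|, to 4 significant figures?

42.29

Checks: |WN| = 59.20 ✓; |NH| = 26.10 ✓.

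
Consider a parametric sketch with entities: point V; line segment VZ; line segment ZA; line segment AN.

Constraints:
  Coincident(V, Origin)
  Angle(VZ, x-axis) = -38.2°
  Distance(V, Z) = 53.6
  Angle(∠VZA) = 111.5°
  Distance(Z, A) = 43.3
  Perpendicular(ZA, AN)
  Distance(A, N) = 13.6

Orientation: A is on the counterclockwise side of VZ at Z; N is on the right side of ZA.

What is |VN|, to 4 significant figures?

89.39

∠VZA = 111.5°, so ZA runs at -38.2° + (180° − 111.5°) = 30.30° from the x-axis; with |ZA| = 43.3, A = Z + 43.3·(cos 30.30°, sin 30.30°) = (79.51, -11.30). The perpendicularity gives AN at right angles to ZA; with |AN| = 13.6 on the right of ZA, N = A + 13.6·(0.5045, -0.8634) = (86.37, -23.04). Then |VN| = |N − V| = 89.39.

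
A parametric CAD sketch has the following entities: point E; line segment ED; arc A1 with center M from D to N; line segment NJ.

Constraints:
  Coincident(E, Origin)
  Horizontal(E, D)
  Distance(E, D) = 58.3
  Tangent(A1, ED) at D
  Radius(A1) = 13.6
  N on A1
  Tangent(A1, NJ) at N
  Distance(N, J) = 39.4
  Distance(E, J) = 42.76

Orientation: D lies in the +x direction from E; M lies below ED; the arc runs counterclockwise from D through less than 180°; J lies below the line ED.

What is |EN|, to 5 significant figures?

47.933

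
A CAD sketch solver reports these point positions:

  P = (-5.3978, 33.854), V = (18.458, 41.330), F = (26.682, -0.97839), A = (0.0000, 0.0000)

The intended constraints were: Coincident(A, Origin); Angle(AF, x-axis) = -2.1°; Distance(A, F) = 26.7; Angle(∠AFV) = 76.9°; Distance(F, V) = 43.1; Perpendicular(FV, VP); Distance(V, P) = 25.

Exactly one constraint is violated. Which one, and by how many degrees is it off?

Perpendicular(FV, VP) — off by 6.40°.

A = (0.00, 0.00) ✓; AF at -2.100° ✓; |AF| = 26.70 ✓; ∠AFV = 76.90° ✓; |FV| = 43.10 ✓; ∠(FV, VP) = 96.40° ✗; |VP| = 25.00 ✓.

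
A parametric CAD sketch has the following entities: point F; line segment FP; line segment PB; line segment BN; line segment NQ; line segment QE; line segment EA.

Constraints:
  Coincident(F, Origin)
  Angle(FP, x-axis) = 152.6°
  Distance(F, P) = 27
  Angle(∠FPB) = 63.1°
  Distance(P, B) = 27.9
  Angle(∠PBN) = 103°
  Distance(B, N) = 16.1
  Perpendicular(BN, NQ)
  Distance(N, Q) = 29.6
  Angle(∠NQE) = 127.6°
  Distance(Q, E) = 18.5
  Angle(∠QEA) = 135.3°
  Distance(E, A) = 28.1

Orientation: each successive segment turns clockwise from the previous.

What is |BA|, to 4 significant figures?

45.82

F is at the origin; FP runs at 152.6° with length 27.0, so P = (-23.97, 12.43). ∠FPB = 63.1° gives PB at 35.70° from the x-axis; with |PB| = 27.9, B = (-1.314, 28.71). ∠PBN = 103.0° gives BN at -41.30° from the x-axis; with |BN| = 16.1, N = (10.78, 18.08). The perpendicularity gives NQ at right angles to BN, so NQ runs at -131.3°; with |NQ| = 29.6, Q = (-8.755, -4.157). ∠NQE = 127.6° gives QE at 176.3° from the x-axis; with |QE| = 18.5, E = (-27.22, -2.963). ∠QEA = 135.3° gives EA at 131.6° from the x-axis; with |EA| = 28.1, A = (-45.87, 18.05). Then |BA| = |A − B| = 45.82.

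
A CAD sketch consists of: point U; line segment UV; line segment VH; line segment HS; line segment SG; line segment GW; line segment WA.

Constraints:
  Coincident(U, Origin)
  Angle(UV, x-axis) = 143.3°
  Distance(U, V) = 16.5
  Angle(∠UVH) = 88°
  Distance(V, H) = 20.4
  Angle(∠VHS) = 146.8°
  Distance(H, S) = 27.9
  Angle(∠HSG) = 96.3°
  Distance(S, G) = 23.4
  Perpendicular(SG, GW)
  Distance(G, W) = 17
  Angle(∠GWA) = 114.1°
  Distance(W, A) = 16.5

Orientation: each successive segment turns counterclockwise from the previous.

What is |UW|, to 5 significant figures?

21.135

∠HSG = 96.3° gives SG at -7.8000° from the x-axis; with |SG| = 23.4, G = (-2.3894, -37.977). The perpendicularity gives GW at right angles to SG, so GW runs at 82.200°; with |GW| = 17.0, W = (-0.082273, -21.134). Then |UW| = |W − U| = 21.135.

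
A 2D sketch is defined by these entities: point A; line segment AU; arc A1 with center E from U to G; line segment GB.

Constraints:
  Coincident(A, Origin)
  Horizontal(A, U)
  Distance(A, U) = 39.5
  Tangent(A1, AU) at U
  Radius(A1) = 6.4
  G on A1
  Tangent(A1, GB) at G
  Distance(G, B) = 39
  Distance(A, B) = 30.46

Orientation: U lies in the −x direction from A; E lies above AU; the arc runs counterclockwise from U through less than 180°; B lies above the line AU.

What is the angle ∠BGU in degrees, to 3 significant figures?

157°

A is at the origin; A and U share the same y with |AU| = 39.5 and U on the −x side, so U = (-39.5, 0.00). Since A1 is tangent to AU there, EU ⟂ AU, so E = U + (0, 6.4) = (-39.5, 6.40). Since EG ⟂ GB (tangency), |EB| = √(6.4² + 39.0²) = 39.5 regardless of where G sits on A1. So B lies on both circle(A, 30.46) and circle(E, 39.5); the above-AU intersection is B = (-7.46, 29.5). G is the foot of the tangent from B: G = (-35.0, 1.89).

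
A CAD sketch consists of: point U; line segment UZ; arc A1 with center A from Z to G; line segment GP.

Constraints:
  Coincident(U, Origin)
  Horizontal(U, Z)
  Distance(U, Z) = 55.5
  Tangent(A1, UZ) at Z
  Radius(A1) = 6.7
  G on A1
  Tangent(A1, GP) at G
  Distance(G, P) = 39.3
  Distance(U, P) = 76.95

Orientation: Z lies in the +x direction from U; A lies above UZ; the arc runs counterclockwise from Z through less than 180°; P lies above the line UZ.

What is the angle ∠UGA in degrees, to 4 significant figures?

5.388°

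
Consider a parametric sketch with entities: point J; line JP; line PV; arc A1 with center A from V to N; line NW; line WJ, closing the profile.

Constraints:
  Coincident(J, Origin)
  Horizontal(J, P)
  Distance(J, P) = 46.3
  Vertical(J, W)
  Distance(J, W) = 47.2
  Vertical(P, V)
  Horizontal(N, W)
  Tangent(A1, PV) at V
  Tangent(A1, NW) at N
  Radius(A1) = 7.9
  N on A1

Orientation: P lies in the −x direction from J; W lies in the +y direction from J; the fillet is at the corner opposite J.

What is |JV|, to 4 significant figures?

60.73

J is at the origin; JP is horizontal with |JP| = 46.3 and P on the −x side, so P = (-46.30, 0.000). JW is vertical with |JW| = 47.2 and W on the +y side, so W = (0.000, 47.20). The virtual corner opposite J is at (-46.30, 47.20). Since A1 is tangent to PV there, AV ⟂ PV and A1 meets NW tangentially, so AN is at right angles to NW, with radius 7.9, so the center A sits 7.9 in from both sides at A = (-38.40, 39.30). That places the tangent points at V = (-46.30, 39.30) on PV and N = (-38.40, 47.20) on NW. Then |JV| = |V − J| = 60.73.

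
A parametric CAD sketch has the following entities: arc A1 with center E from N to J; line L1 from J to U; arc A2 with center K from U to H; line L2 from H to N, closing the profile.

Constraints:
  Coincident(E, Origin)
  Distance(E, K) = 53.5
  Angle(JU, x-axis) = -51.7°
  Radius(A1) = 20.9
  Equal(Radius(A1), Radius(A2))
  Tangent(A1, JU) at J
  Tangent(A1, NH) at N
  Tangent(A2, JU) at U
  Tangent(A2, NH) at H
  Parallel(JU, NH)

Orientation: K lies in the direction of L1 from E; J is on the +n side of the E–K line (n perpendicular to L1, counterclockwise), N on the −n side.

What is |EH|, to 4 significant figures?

57.44

Tangency of A1 to both parallel lines with radius 20.9 puts J and N at E ± 20.9·n: J = (16.40, 12.95), N = (-16.40, -12.95). Equal radii place U and H the same way about K: U = K + 20.9·n = (49.56, -29.03), H = K − 20.9·n = (16.76, -54.94). Then |EH| = |H − E| = 57.44.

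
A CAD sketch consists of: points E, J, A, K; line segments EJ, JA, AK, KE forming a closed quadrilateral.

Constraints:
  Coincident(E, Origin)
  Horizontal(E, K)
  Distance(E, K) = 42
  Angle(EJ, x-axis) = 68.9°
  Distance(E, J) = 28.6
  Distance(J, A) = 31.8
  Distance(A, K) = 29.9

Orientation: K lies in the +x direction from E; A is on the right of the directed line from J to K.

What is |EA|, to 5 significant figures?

13.503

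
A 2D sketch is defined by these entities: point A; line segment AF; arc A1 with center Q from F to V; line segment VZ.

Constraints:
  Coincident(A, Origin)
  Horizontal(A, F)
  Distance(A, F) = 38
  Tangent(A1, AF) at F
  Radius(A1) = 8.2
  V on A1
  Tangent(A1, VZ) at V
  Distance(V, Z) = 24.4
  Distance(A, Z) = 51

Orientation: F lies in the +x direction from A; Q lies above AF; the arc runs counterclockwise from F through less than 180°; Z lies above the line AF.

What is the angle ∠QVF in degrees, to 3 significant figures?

35.8°

Checks: |QV| = 8.200 ✓; ∠(QV, VZ) = 90.00° ✓; |VZ| = 24.40 ✓; |AZ| = 51.00 ✓.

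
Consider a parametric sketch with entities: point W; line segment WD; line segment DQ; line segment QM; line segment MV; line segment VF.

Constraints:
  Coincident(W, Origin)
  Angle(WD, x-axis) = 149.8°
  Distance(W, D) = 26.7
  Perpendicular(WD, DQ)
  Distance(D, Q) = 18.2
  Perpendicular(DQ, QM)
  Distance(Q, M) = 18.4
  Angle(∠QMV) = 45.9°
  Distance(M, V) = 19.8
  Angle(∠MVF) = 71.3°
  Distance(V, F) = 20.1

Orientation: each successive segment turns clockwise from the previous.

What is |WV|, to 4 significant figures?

22.44

DQ ⟂ QM, so QM runs at -30.20°; with |QM| = 18.4, M = (1.981, 19.90). ∠QMV = 45.9° gives MV at -164.3° from the x-axis; with |MV| = 19.8, V = (-17.08, 14.55). Then |WV| = |V − W| = 22.44.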